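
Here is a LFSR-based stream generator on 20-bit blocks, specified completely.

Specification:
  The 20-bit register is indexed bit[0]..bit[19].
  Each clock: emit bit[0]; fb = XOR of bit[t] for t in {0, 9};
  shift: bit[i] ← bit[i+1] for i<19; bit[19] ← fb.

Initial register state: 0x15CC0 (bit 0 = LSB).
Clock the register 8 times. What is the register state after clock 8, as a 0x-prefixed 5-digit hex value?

0x6E15C

reg_0 = 0x15CC0
clock 1: out=0, reg = 0x0AE60
clock 2: out=0, reg = 0x85730
clock 3: out=0, reg = 0xC2B98
clock 4: out=0, reg = 0xE15CC
clock 5: out=0, reg = 0x70AE6
clock 6: out=0, reg = 0xB8573
clock 7: out=1, reg = 0xDC2B9
clock 8: out=1, reg = 0x6E15C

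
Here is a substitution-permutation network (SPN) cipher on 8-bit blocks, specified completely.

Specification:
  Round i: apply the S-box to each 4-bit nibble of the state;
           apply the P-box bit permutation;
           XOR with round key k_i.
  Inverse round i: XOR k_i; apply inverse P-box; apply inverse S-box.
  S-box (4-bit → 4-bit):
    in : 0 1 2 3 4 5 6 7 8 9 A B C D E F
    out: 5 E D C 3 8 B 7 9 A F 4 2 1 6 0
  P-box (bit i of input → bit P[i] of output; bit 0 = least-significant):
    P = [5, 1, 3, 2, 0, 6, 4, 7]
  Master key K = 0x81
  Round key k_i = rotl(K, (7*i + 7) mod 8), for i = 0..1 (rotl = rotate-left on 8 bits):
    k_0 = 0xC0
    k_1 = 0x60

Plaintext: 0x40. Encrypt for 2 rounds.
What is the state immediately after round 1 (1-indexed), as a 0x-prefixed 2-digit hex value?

s_0 = plaintext = 0x40
s_1 = Round(s_0, k_0) = 0xA9
s_2 = Round(s_1, k_1) = 0xB7

0xA9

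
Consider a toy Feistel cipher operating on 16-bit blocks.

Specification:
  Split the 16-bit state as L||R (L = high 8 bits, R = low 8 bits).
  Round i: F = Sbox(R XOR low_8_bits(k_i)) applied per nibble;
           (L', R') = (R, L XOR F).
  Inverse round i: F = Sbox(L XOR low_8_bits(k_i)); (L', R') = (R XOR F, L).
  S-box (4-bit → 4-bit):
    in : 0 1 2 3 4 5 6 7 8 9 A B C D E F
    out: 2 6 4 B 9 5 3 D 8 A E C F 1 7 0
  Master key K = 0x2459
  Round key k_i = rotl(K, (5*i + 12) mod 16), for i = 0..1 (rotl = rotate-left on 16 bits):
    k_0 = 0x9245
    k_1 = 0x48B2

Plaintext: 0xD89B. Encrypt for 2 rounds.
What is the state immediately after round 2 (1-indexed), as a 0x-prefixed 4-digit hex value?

0xCF4A

s_0 = plaintext = 0xD89B
s_1 = Round(s_0, k_0) = 0x9BCF
s_2 = Round(s_1, k_1) = 0xCF4A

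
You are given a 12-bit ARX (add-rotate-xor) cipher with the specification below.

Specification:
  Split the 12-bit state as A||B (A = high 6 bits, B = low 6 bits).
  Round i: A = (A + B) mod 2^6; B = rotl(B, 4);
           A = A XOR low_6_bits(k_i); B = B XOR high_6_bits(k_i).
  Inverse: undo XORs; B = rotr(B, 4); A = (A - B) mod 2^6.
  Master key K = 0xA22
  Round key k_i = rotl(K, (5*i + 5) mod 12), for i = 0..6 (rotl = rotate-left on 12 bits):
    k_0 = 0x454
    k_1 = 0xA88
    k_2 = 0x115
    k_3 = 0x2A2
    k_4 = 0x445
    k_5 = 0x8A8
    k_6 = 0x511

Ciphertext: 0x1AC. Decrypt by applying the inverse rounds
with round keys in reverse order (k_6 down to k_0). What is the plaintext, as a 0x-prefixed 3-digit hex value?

0x6D6

s_0 = ciphertext = 0x1AC
s_1 = InvRound(s_0, k_6) = 0xD23
s_2 = InvRound(s_1, k_5) = 0x604
s_3 = InvRound(s_2, k_4) = 0x215
s_4 = InvRound(s_3, k_3) = 0xB7D
s_5 = InvRound(s_4, k_2) = 0x467
s_6 = InvRound(s_5, k_1) = 0x974
s_7 = InvRound(s_6, k_0) = 0x6D6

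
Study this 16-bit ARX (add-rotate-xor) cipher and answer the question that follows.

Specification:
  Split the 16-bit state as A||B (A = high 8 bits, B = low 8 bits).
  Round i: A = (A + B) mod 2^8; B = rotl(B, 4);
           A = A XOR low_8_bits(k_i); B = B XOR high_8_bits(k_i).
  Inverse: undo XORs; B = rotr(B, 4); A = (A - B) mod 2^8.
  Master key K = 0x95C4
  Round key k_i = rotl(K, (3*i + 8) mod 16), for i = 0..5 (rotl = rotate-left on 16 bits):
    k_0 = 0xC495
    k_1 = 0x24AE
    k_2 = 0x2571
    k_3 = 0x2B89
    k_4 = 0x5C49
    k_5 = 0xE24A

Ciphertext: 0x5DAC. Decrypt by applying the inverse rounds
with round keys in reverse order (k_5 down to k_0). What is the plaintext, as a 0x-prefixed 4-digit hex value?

0x239A

s_0 = ciphertext = 0x5DAC
s_1 = InvRound(s_0, k_5) = 0x33E4
s_2 = InvRound(s_1, k_4) = 0xEF8B
s_3 = InvRound(s_2, k_3) = 0x5C0A
s_4 = InvRound(s_3, k_2) = 0x3BF2
s_5 = InvRound(s_4, k_1) = 0x286D
s_6 = InvRound(s_5, k_0) = 0x239A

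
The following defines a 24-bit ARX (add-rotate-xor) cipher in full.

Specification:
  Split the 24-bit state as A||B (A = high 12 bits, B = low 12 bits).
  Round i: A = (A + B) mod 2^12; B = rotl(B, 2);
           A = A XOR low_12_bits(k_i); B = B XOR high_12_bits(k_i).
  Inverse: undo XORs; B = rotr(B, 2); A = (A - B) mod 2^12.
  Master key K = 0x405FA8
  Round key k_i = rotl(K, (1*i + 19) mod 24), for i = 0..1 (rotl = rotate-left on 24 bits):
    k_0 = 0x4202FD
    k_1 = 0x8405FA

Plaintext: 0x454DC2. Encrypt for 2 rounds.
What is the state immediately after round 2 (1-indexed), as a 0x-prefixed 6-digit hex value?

s_0 = plaintext = 0x454DC2
s_1 = Round(s_0, k_0) = 0x0EB32B
s_2 = Round(s_1, k_1) = 0x1EC4EC

0x1EC4EC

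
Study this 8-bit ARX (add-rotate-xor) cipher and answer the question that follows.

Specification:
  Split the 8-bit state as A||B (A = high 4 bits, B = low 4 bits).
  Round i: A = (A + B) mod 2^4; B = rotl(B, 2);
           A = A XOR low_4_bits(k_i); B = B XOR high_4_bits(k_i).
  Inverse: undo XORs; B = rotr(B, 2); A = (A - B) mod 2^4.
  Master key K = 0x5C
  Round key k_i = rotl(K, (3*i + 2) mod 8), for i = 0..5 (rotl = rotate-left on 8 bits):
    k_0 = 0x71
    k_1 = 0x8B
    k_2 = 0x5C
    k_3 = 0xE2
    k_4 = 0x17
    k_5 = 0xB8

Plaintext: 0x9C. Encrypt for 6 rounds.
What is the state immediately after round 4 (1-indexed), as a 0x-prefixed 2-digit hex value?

0x12

s_0 = plaintext = 0x9C
s_1 = Round(s_0, k_0) = 0x44
s_2 = Round(s_1, k_1) = 0x39
s_3 = Round(s_2, k_2) = 0x03
s_4 = Round(s_3, k_3) = 0x12
s_5 = Round(s_4, k_4) = 0x49
s_6 = Round(s_5, k_5) = 0x5D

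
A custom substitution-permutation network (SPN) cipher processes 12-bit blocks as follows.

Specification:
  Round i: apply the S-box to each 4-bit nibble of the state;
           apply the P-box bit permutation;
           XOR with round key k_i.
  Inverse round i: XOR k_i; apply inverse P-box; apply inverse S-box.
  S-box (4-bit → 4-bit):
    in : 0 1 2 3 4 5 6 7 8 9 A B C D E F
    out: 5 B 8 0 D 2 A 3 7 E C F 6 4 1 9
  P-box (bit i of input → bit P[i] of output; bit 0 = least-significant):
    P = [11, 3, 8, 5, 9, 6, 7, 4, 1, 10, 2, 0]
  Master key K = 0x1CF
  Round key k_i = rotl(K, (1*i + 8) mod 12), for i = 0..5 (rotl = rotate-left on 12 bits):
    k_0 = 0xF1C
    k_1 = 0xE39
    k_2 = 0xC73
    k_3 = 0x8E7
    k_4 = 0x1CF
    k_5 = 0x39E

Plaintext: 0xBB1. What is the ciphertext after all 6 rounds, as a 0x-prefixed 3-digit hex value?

0x8F1

s_0 = plaintext = 0xBB1
s_1 = Round(s_0, k_0) = 0x1E3
s_2 = Round(s_1, k_1) = 0x83A
s_3 = Round(s_2, k_2) = 0x955
s_4 = Round(s_3, k_3) = 0xCAA
s_5 = Round(s_4, k_4) = 0x47B
s_6 = Round(s_5, k_5) = 0x8F1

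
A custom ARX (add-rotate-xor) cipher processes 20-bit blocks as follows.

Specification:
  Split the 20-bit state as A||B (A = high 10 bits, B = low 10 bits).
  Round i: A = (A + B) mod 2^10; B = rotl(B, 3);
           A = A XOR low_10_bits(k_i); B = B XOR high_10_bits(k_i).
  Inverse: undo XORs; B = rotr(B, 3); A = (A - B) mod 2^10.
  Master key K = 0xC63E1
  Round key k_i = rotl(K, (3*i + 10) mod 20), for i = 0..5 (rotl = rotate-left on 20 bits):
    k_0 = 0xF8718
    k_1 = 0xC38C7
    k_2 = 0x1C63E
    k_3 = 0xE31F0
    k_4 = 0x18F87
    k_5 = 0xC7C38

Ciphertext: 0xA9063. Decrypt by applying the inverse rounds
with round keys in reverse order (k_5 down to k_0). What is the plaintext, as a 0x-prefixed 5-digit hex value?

0xAFD81

s_0 = ciphertext = 0xA9063
s_1 = InvRound(s_0, k_5) = 0x0B66F
s_2 = InvRound(s_1, k_4) = 0x5A641
s_3 = InvRound(s_2, k_3) = 0x782B9
s_4 = InvRound(s_3, k_2) = 0xE1459
s_5 = InvRound(s_4, k_1) = 0xD63EA
s_6 = InvRound(s_5, k_0) = 0xAFD81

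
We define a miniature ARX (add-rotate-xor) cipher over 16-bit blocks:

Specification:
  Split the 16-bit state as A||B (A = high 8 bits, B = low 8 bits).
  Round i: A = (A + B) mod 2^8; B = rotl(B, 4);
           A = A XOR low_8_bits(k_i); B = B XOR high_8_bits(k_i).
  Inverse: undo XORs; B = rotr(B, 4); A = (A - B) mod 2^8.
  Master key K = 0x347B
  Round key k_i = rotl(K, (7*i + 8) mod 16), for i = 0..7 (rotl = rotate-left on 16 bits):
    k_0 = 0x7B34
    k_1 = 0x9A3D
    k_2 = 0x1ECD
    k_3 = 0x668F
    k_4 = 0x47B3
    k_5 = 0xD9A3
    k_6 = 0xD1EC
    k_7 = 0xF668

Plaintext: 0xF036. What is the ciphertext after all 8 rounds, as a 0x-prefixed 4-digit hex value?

s_0 = plaintext = 0xF036
s_1 = Round(s_0, k_0) = 0x1218
s_2 = Round(s_1, k_1) = 0x171B
s_3 = Round(s_2, k_2) = 0xFFAF
s_4 = Round(s_3, k_3) = 0x219C
s_5 = Round(s_4, k_4) = 0x0E8E
s_6 = Round(s_5, k_5) = 0x3F31
s_7 = Round(s_6, k_6) = 0x9CC2
s_8 = Round(s_7, k_7) = 0x36DA

0x36DA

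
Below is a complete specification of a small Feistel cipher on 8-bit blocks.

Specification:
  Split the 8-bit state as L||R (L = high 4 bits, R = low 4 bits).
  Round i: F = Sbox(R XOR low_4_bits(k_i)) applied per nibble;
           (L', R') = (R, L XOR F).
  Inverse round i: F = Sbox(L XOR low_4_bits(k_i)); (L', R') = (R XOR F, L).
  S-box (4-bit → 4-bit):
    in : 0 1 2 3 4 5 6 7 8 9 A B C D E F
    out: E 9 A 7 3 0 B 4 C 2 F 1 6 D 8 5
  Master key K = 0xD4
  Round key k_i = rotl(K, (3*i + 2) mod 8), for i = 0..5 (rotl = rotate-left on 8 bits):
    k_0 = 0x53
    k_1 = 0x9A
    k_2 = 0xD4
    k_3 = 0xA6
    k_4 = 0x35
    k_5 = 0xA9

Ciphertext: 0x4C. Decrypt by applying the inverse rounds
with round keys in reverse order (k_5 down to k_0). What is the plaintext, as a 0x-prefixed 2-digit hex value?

s_0 = ciphertext = 0x4C
s_1 = InvRound(s_0, k_5) = 0x14
s_2 = InvRound(s_1, k_4) = 0x71
s_3 = InvRound(s_2, k_3) = 0x87
s_4 = InvRound(s_3, k_2) = 0x18
s_5 = InvRound(s_4, k_1) = 0x91
s_6 = InvRound(s_5, k_0) = 0xE9

0xE9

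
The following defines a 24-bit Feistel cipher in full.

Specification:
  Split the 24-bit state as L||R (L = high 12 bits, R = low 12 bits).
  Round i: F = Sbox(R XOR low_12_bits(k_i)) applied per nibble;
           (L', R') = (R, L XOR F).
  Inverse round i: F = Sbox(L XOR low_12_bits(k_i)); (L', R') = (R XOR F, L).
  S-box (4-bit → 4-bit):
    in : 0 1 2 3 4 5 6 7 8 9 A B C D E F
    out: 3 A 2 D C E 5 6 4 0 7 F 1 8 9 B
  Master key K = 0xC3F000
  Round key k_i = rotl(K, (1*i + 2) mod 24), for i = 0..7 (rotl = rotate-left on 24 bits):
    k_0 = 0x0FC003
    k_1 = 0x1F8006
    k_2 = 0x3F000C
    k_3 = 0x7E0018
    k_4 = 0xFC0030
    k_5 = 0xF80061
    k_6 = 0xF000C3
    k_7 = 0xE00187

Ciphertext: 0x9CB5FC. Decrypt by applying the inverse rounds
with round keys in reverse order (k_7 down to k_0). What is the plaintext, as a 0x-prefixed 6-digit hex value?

s_0 = ciphertext = 0x9CB5FC
s_1 = InvRound(s_0, k_7) = 0x13D9CB
s_2 = InvRound(s_1, k_6) = 0x37213D
s_3 = InvRound(s_2, k_5) = 0xC90372
s_4 = InvRound(s_3, k_4) = 0x201C90
s_5 = InvRound(s_4, k_3) = 0xE30201
s_6 = InvRound(s_5, k_2) = 0xBD0E30
s_7 = InvRound(s_6, k_1) = 0x1B5BD0
s_8 = InvRound(s_7, k_0) = 0x1251B5

0x1251B5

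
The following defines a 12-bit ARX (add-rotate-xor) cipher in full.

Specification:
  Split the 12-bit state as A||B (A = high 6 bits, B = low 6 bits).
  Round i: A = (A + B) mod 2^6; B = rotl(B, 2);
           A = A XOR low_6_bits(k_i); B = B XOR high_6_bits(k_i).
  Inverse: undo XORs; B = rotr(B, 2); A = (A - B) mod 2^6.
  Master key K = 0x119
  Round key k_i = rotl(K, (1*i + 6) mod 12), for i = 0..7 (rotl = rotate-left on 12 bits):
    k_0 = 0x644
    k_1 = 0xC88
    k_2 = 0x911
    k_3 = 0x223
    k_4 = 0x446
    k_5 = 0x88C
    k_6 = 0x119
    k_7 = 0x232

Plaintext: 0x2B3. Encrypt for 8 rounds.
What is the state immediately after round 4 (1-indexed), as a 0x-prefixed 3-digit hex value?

s_0 = plaintext = 0x2B3
s_1 = Round(s_0, k_0) = 0xE56
s_2 = Round(s_1, k_1) = 0x1EB
s_3 = Round(s_2, k_2) = 0x8CA
s_4 = Round(s_3, k_3) = 0x3A0
s_5 = Round(s_4, k_4) = 0xA13
s_6 = Round(s_5, k_5) = 0xDEF
s_7 = Round(s_6, k_6) = 0xFFA
s_8 = Round(s_7, k_7) = 0x2E3

0x3A0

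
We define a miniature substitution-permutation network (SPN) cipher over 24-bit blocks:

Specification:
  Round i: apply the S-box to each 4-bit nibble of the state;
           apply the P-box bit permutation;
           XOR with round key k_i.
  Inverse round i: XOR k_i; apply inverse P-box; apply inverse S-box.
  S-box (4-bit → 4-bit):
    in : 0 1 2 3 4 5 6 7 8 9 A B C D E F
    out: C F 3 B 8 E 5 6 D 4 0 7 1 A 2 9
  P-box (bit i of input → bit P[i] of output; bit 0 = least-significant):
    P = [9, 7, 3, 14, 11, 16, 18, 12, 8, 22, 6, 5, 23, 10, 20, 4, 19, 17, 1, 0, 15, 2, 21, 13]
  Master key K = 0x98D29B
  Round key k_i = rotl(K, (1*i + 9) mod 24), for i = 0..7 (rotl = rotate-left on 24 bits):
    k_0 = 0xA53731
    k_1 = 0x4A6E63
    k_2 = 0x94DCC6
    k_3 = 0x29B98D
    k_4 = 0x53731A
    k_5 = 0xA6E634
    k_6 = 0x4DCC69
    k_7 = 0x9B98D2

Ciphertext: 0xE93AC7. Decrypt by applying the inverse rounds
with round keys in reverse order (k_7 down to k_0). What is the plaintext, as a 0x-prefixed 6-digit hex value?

s_0 = ciphertext = 0xE93AC7
s_1 = InvRound(s_0, k_7) = 0x1D0EAC
s_2 = InvRound(s_1, k_6) = 0x2497A3
s_3 = InvRound(s_2, k_5) = 0xD5FC4D
s_4 = InvRound(s_3, k_4) = 0x25366C
s_5 = InvRound(s_4, k_3) = 0xCFE862
s_6 = InvRound(s_5, k_2) = 0xD27DDE
s_7 = InvRound(s_6, k_1) = 0xEF8F4B
s_8 = InvRound(s_7, k_0) = 0xFB45F9

0xFB45F9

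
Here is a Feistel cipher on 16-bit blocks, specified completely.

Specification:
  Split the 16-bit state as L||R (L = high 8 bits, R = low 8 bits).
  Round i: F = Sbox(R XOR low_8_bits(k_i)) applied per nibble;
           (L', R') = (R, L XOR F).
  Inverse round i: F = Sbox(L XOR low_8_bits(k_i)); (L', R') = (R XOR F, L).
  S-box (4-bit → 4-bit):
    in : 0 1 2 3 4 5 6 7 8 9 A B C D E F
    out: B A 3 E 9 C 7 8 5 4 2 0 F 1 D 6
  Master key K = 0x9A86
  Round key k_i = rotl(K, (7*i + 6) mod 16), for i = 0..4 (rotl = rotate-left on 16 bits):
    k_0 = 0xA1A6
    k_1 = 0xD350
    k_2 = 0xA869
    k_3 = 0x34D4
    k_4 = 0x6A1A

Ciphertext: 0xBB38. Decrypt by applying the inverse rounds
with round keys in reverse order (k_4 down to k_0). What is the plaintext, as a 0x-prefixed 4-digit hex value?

s_0 = ciphertext = 0xBB38
s_1 = InvRound(s_0, k_4) = 0x12BB
s_2 = InvRound(s_1, k_3) = 0x4C12
s_3 = InvRound(s_2, k_2) = 0x2E4C
s_4 = InvRound(s_3, k_1) = 0xC12E
s_5 = InvRound(s_4, k_0) = 0x56C1

0x56C1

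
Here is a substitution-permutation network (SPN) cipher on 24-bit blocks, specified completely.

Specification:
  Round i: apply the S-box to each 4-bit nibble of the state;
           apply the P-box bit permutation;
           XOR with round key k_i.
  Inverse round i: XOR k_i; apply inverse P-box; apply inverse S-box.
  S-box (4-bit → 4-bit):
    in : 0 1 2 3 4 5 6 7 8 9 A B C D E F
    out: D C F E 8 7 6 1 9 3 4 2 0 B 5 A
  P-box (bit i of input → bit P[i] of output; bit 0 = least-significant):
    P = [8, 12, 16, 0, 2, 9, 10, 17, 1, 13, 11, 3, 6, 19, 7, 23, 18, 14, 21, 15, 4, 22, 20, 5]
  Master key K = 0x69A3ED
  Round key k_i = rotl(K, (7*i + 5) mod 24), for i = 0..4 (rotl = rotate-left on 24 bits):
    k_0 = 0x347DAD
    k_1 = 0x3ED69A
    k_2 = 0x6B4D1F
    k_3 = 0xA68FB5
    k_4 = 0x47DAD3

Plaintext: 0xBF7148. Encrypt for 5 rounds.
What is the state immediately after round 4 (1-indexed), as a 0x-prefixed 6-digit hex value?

0x5F0F68

s_0 = plaintext = 0xBF7148
s_1 = Round(s_0, k_0) = 0x76B4E4
s_2 = Round(s_1, k_1) = 0x169287
s_3 = Round(s_2, k_2) = 0x512471
s_4 = Round(s_3, k_3) = 0x5F0F68
s_5 = Round(s_4, k_4) = 0x973D0A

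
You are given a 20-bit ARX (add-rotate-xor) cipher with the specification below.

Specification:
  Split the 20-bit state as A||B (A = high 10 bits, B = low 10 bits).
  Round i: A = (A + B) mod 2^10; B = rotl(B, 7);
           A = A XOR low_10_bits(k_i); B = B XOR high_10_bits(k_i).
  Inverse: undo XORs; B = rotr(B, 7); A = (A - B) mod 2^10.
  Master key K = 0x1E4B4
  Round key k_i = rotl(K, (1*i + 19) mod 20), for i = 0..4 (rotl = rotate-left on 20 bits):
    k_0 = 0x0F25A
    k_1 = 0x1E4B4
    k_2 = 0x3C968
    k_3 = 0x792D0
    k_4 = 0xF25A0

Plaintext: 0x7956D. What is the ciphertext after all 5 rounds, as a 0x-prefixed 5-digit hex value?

s_0 = plaintext = 0x7956D
s_1 = Round(s_0, k_0) = 0x42291
s_2 = Round(s_1, k_1) = 0xCB4AB
s_3 = Round(s_2, k_2) = 0xAC167
s_4 = Round(s_3, k_3) = 0xB1E48
s_5 = Round(s_4, k_4) = 0x2BF80

0x2BF80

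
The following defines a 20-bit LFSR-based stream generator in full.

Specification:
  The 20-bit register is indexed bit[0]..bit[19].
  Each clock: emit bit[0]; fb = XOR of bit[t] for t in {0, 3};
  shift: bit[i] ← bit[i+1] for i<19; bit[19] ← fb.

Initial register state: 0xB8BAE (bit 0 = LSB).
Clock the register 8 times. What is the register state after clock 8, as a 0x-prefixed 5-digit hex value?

reg_0 = 0xB8BAE
clock 1: out=0, reg = 0xDC5D7
clock 2: out=1, reg = 0xEE2EB
clock 3: out=1, reg = 0x77175
clock 4: out=1, reg = 0xBB8BA
clock 5: out=0, reg = 0xDDC5D
clock 6: out=1, reg = 0x6EE2E
clock 7: out=0, reg = 0xB7717
clock 8: out=1, reg = 0xDBB8B

0xDBB8B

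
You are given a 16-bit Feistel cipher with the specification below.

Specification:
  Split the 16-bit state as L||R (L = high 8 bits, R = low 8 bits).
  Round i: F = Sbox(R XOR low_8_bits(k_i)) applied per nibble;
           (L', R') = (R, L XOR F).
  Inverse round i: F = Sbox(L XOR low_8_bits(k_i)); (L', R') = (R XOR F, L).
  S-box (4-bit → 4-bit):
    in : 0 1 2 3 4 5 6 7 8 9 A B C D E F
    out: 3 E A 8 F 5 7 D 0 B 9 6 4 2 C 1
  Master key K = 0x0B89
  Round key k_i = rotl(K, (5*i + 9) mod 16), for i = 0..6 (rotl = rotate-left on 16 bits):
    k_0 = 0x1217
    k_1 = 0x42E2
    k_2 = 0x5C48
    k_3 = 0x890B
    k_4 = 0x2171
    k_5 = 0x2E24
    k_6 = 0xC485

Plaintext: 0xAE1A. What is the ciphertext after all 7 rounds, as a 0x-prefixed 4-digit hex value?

s_0 = plaintext = 0xAE1A
s_1 = Round(s_0, k_0) = 0x1A9C
s_2 = Round(s_1, k_1) = 0x9CC6
s_3 = Round(s_2, k_2) = 0xC690
s_4 = Round(s_3, k_3) = 0x9070
s_5 = Round(s_4, k_4) = 0x70AE
s_6 = Round(s_5, k_5) = 0xAE79
s_7 = Round(s_6, k_6) = 0x79BA

0x79BA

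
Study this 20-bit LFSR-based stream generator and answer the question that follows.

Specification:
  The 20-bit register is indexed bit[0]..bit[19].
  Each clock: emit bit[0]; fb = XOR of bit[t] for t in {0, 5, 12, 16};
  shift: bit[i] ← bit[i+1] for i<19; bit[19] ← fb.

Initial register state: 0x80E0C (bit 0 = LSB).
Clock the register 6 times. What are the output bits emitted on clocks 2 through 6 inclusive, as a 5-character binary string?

01100

reg_0 = 0x80E0C
clock 1: out=0, reg = 0x40706
clock 2: out=0, reg = 0x20383
clock 3: out=1, reg = 0x901C1
clock 4: out=1, reg = 0x480E0
clock 5: out=0, reg = 0xA4070
clock 6: out=0, reg = 0xD2038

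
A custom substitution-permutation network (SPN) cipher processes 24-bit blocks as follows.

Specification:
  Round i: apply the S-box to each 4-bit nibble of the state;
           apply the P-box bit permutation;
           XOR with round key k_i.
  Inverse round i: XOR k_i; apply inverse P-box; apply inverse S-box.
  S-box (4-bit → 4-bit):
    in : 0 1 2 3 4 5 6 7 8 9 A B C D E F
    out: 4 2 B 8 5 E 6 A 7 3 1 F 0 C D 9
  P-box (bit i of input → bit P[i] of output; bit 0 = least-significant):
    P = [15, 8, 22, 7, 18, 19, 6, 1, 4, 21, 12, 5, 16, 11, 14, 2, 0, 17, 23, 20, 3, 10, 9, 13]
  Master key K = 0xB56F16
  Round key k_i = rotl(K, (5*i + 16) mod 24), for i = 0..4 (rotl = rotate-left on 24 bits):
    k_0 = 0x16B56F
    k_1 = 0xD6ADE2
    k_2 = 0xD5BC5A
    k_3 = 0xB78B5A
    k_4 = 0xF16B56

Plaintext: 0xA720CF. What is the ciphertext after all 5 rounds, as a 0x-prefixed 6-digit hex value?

s_0 = plaintext = 0xA720CF
s_1 = Round(s_0, k_0) = 0x052DE3
s_2 = Round(s_1, k_1) = 0x41B704
s_3 = Round(s_2, k_2) = 0xB67636
s_4 = Round(s_3, k_3) = 0x55B454
s_5 = Round(s_4, k_4) = 0x2A9500

0x2A9500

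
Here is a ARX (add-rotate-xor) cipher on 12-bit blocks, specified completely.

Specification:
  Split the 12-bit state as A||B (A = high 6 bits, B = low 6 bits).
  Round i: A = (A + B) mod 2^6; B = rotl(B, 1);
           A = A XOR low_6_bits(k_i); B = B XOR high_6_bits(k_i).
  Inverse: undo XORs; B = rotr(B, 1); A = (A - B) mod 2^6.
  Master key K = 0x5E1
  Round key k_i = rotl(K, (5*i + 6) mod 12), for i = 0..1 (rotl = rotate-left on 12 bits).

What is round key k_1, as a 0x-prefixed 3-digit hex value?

0xAF0

K = 0x5E1
k_0 = rotl(K, (5*0+6) mod 12) = rotl(K, 6) = 0x857
k_1 = rotl(K, (5*1+6) mod 12) = rotl(K, 11) = 0xAF0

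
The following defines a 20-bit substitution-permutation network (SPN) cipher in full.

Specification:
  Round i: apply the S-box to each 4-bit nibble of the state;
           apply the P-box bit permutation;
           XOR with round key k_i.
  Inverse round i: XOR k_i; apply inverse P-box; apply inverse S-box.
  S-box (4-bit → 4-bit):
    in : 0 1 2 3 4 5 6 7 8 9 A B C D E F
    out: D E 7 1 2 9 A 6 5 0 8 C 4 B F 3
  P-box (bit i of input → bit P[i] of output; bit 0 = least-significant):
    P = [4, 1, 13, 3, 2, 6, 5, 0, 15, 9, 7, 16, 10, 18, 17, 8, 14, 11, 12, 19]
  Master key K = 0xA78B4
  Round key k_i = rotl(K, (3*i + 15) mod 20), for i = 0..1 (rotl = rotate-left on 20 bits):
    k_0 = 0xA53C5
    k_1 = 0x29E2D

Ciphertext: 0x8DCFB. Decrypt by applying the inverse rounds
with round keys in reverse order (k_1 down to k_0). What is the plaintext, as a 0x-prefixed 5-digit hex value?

s_0 = ciphertext = 0x8DCFB
s_1 = InvRound(s_0, k_1) = 0x5C7FF
s_2 = InvRound(s_1, k_0) = 0xB25CD

0xB25CD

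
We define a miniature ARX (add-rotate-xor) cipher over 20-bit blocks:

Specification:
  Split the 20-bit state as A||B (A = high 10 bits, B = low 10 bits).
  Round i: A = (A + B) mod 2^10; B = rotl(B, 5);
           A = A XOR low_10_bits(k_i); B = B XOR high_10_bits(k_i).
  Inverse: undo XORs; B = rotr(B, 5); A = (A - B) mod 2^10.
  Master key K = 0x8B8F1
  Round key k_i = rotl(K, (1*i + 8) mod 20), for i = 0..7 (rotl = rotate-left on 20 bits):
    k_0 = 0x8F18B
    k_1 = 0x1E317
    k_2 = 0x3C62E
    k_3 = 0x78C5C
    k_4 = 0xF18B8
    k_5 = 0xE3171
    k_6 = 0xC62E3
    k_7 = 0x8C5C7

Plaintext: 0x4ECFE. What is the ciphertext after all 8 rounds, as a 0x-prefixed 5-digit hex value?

s_0 = plaintext = 0x4ECFE
s_1 = Round(s_0, k_0) = 0xEC9FB
s_2 = Round(s_1, k_1) = 0xAEB17
s_3 = Round(s_2, k_2) = 0xFFE09
s_4 = Round(s_3, k_3) = 0x950D3
s_5 = Round(s_4, k_4) = 0xE7DA0
s_6 = Round(s_5, k_5) = 0x13B81
s_7 = Round(s_6, k_6) = 0x4B324
s_8 = Round(s_7, k_7) = 0x65EA8

0x65EA8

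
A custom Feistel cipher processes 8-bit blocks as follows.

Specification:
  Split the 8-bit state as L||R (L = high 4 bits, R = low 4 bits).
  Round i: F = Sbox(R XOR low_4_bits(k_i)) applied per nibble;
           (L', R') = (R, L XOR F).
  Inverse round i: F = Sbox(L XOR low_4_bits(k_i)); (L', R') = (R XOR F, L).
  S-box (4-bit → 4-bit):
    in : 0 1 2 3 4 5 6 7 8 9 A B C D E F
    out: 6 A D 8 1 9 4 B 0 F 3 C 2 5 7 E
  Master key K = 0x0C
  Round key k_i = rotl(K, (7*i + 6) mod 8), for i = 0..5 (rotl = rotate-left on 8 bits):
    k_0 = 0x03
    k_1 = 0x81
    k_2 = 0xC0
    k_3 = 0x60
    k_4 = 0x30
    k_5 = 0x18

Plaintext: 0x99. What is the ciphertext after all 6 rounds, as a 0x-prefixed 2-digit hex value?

0x6A

s_0 = plaintext = 0x99
s_1 = Round(s_0, k_0) = 0x9A
s_2 = Round(s_1, k_1) = 0xA5
s_3 = Round(s_2, k_2) = 0x53
s_4 = Round(s_3, k_3) = 0x3D
s_5 = Round(s_4, k_4) = 0xD6
s_6 = Round(s_5, k_5) = 0x6A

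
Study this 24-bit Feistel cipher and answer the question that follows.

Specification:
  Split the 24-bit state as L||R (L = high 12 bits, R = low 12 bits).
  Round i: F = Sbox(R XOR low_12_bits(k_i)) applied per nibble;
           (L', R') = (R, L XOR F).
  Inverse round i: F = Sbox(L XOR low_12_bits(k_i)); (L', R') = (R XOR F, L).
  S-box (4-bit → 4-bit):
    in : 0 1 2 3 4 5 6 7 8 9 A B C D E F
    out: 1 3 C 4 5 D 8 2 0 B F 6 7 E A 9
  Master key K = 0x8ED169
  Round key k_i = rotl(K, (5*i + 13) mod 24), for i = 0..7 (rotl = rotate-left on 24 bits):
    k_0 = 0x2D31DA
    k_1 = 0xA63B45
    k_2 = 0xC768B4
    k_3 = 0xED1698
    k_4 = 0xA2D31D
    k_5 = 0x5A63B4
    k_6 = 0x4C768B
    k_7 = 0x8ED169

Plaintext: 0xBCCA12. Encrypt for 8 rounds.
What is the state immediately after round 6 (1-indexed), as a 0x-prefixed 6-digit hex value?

s_0 = plaintext = 0xBCCA12
s_1 = Round(s_0, k_0) = 0xA12DBC
s_2 = Round(s_1, k_1) = 0xDBC289
s_3 = Round(s_2, k_2) = 0x2892F2
s_4 = Round(s_3, k_3) = 0x2F2706
s_5 = Round(s_4, k_4) = 0x7067C4
s_6 = Round(s_5, k_5) = 0x7C4227
s_7 = Round(s_6, k_6) = 0x227233
s_8 = Round(s_7, k_7) = 0x2336F8

0x7C4227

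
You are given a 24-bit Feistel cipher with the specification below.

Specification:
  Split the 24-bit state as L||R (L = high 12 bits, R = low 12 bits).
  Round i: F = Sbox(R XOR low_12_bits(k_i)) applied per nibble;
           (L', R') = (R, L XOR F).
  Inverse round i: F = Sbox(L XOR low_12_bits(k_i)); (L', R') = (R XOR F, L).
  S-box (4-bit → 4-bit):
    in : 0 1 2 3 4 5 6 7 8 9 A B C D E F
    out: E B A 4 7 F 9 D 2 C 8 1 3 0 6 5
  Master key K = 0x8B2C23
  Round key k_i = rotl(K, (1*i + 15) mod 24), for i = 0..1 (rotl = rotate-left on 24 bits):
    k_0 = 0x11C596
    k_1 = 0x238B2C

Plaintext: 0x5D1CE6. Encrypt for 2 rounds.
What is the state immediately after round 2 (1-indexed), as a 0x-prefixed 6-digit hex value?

s_0 = plaintext = 0x5D1CE6
s_1 = Round(s_0, k_0) = 0xCE690F
s_2 = Round(s_1, k_1) = 0x90F642

0x90F642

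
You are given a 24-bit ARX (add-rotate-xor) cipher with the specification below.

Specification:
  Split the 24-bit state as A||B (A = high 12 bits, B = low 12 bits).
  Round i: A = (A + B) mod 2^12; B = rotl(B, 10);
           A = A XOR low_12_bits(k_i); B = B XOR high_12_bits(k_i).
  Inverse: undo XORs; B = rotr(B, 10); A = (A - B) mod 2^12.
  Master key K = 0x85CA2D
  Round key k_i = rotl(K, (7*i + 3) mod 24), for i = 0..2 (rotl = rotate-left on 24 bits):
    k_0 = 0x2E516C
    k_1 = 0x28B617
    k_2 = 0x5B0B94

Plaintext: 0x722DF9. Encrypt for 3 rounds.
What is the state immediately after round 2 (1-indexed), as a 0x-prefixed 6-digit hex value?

0xC05FED

s_0 = plaintext = 0x722DF9
s_1 = Round(s_0, k_0) = 0x47759B
s_2 = Round(s_1, k_1) = 0xC05FED
s_3 = Round(s_2, k_2) = 0x06624B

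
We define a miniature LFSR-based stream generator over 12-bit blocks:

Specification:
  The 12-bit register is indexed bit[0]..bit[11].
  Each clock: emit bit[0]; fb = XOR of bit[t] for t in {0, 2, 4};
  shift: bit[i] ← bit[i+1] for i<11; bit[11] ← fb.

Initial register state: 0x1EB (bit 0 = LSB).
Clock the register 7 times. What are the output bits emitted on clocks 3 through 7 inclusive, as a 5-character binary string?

reg_0 = 0x1EB
clock 1: out=1, reg = 0x8F5
clock 2: out=1, reg = 0xC7A
clock 3: out=0, reg = 0xE3D
clock 4: out=1, reg = 0xF1E
clock 5: out=0, reg = 0x78F
clock 6: out=1, reg = 0x3C7
clock 7: out=1, reg = 0x1E3

01011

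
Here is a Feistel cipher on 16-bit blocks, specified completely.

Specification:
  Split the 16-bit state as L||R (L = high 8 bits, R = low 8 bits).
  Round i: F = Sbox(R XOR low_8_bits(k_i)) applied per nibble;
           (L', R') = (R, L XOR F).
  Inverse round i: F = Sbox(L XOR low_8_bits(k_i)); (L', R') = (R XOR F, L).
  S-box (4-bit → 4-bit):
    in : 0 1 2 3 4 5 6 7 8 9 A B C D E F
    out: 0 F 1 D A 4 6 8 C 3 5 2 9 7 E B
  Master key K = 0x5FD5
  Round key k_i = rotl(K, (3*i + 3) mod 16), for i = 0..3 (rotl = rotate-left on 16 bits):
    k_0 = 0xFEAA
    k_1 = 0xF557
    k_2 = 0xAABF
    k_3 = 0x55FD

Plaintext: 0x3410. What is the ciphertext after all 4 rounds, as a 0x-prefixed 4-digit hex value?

0x125D

s_0 = plaintext = 0x3410
s_1 = Round(s_0, k_0) = 0x1011
s_2 = Round(s_1, k_1) = 0x11B6
s_3 = Round(s_2, k_2) = 0xB612
s_4 = Round(s_3, k_3) = 0x125D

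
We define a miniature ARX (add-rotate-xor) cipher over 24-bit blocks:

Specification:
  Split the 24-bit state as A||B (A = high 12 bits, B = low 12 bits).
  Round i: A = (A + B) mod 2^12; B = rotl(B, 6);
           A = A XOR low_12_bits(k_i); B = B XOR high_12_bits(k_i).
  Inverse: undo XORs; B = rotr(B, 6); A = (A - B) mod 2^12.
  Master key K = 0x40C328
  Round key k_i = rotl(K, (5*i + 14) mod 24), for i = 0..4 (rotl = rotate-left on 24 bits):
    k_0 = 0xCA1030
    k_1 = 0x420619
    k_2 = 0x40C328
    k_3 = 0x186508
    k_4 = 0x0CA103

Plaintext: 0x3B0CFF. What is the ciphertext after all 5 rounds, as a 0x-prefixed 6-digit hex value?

0x33DE02

s_0 = plaintext = 0x3B0CFF
s_1 = Round(s_0, k_0) = 0x09F352
s_2 = Round(s_1, k_1) = 0x5E80AD
s_3 = Round(s_2, k_2) = 0x5BDF4E
s_4 = Round(s_3, k_3) = 0x00323B
s_5 = Round(s_4, k_4) = 0x33DE02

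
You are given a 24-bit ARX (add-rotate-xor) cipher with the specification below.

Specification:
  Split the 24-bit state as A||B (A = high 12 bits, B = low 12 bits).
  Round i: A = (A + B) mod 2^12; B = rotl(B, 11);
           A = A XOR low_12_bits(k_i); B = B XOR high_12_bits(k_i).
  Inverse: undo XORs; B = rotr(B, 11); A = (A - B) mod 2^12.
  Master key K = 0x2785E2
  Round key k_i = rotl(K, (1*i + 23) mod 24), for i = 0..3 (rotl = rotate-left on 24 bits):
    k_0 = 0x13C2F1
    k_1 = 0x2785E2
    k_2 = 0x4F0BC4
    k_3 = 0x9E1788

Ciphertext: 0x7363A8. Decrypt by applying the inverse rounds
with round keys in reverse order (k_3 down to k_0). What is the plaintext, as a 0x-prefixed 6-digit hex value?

s_0 = ciphertext = 0x7363A8
s_1 = InvRound(s_0, k_3) = 0xC2B493
s_2 = InvRound(s_1, k_2) = 0x7290C6
s_3 = InvRound(s_2, k_1) = 0xD4F57C
s_4 = InvRound(s_3, k_0) = 0x73E880

0x73E880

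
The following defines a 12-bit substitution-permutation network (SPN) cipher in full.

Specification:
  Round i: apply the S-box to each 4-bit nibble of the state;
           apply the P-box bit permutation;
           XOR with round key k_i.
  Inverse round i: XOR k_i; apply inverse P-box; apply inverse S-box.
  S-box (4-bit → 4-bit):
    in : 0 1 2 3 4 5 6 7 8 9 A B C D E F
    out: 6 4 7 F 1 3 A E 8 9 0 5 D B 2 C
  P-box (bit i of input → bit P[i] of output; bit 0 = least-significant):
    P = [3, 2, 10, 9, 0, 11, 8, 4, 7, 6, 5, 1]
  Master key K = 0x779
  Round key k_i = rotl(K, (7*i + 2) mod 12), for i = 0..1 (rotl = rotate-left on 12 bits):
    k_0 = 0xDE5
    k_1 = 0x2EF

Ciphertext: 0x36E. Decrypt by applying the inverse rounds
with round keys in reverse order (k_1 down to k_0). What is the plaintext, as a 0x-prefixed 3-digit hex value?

s_0 = ciphertext = 0x36E
s_1 = InvRound(s_0, k_1) = 0x4BA
s_2 = InvRound(s_1, k_0) = 0x635

0x635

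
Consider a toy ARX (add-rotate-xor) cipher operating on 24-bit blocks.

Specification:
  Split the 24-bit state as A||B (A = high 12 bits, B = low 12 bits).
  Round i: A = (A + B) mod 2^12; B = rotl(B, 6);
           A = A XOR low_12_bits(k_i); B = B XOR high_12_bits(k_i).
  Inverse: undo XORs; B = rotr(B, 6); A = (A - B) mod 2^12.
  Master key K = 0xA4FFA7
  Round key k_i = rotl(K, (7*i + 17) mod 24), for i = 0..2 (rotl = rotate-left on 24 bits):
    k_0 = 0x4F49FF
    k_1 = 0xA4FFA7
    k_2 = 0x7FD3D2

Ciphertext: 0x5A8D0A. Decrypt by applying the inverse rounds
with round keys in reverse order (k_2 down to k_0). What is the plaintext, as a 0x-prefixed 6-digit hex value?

0xD3EAB7

s_0 = ciphertext = 0x5A8D0A
s_1 = InvRound(s_0, k_2) = 0x88FDEB
s_2 = InvRound(s_1, k_1) = 0xE0A91E
s_3 = InvRound(s_2, k_0) = 0xD3EAB7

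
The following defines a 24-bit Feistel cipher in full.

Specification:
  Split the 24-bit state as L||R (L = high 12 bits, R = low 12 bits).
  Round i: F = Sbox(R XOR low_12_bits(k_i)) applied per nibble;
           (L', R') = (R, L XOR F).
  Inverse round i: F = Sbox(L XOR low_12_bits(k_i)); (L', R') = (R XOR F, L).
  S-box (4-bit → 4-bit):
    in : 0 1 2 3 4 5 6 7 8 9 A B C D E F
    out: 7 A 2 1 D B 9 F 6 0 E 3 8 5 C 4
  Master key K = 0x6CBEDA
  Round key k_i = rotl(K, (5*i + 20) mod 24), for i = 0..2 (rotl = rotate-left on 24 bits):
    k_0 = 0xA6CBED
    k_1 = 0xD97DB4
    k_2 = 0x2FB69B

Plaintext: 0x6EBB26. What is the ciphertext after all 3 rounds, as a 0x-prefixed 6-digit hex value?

0x37EAA3

s_0 = plaintext = 0x6EBB26
s_1 = Round(s_0, k_0) = 0xB26168
s_2 = Round(s_1, k_1) = 0x16837E
s_3 = Round(s_2, k_2) = 0x37EAA3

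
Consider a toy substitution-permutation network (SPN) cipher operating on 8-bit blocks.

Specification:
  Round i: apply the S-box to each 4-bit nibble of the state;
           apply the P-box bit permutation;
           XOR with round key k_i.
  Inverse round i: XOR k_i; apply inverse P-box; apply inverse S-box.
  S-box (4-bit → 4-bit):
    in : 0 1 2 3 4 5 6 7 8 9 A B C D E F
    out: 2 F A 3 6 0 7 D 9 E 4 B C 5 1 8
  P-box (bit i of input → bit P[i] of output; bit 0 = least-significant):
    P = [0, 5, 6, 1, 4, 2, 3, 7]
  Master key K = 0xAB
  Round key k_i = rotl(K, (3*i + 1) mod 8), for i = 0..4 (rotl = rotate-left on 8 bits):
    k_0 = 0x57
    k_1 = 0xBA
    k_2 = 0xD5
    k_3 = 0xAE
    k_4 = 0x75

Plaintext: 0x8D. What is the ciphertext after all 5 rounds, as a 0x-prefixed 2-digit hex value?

s_0 = plaintext = 0x8D
s_1 = Round(s_0, k_0) = 0x86
s_2 = Round(s_1, k_1) = 0x4B
s_3 = Round(s_2, k_2) = 0xFA
s_4 = Round(s_3, k_3) = 0x6E
s_5 = Round(s_4, k_4) = 0x68

0x68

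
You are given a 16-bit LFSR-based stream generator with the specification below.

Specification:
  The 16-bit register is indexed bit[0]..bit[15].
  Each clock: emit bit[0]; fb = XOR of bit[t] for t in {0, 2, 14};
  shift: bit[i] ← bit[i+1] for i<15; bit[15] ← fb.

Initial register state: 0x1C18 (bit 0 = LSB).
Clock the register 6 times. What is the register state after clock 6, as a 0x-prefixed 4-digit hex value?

reg_0 = 0x1C18
clock 1: out=0, reg = 0x0E0C
clock 2: out=0, reg = 0x8706
clock 3: out=0, reg = 0xC383
clock 4: out=1, reg = 0x61C1
clock 5: out=1, reg = 0x30E0
clock 6: out=0, reg = 0x1870

0x1870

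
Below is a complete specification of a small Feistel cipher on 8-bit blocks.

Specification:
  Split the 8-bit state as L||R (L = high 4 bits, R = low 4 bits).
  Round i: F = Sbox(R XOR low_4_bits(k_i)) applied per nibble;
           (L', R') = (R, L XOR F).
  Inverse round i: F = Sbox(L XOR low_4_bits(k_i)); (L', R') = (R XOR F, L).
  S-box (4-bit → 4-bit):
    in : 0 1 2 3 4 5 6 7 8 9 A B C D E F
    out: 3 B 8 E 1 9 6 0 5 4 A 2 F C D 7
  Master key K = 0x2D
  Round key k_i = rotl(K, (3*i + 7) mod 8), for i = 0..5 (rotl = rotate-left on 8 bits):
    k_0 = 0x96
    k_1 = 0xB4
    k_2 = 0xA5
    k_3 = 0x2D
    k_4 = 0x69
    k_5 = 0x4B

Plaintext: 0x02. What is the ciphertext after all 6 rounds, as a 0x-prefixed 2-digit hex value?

0x8E

s_0 = plaintext = 0x02
s_1 = Round(s_0, k_0) = 0x21
s_2 = Round(s_1, k_1) = 0x1B
s_3 = Round(s_2, k_2) = 0xBC
s_4 = Round(s_3, k_3) = 0xC0
s_5 = Round(s_4, k_4) = 0x08
s_6 = Round(s_5, k_5) = 0x8E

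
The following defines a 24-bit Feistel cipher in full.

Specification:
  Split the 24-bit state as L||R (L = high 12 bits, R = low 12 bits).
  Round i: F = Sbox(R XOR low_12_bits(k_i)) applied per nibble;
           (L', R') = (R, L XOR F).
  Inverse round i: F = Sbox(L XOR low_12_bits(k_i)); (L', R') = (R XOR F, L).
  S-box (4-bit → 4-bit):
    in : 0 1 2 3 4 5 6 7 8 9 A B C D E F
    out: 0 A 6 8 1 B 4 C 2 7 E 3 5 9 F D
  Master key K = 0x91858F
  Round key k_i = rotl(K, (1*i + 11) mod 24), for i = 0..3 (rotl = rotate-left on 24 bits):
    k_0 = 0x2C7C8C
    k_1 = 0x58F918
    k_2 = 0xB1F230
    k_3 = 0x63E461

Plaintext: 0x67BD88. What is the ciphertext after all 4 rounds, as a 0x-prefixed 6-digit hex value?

s_0 = plaintext = 0x67BD88
s_1 = Round(s_0, k_0) = 0xD88C7A
s_2 = Round(s_1, k_1) = 0xC7A6CE
s_3 = Round(s_2, k_2) = 0x6CEDA5
s_4 = Round(s_3, k_3) = 0xDA519F

0xDA519F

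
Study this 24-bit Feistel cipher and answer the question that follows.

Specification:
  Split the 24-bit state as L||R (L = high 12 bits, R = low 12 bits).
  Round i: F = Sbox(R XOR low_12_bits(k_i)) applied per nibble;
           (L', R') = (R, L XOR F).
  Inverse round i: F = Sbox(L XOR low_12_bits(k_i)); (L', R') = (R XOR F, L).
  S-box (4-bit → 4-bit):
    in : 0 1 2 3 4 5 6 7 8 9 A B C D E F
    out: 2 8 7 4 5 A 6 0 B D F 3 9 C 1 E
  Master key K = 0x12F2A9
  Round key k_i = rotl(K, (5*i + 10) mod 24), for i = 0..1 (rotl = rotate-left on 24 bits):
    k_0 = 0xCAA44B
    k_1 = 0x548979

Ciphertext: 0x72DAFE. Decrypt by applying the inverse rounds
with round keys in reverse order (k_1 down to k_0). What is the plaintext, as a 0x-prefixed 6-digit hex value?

s_0 = ciphertext = 0x72DAFE
s_1 = InvRound(s_0, k_1) = 0xB5B72D
s_2 = InvRound(s_1, k_0) = 0x9AFB5B

0x9AFB5B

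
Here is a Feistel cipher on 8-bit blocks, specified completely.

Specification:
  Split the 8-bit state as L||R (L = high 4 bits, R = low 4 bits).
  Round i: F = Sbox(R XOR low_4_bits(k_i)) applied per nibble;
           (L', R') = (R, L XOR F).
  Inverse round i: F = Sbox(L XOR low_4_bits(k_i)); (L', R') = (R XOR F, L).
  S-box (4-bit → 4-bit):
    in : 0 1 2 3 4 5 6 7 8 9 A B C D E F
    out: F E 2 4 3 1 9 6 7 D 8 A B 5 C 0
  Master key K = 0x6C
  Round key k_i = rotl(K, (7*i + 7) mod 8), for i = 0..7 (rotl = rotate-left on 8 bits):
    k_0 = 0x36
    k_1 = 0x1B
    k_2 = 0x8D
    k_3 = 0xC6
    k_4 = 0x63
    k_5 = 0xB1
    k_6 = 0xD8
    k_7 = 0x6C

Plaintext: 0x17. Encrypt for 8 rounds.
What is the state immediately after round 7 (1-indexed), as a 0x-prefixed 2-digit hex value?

s_0 = plaintext = 0x17
s_1 = Round(s_0, k_0) = 0x7F
s_2 = Round(s_1, k_1) = 0xF4
s_3 = Round(s_2, k_2) = 0x42
s_4 = Round(s_3, k_3) = 0x27
s_5 = Round(s_4, k_4) = 0x71
s_6 = Round(s_5, k_5) = 0x18
s_7 = Round(s_6, k_6) = 0x8E
s_8 = Round(s_7, k_7) = 0xEA

0x8E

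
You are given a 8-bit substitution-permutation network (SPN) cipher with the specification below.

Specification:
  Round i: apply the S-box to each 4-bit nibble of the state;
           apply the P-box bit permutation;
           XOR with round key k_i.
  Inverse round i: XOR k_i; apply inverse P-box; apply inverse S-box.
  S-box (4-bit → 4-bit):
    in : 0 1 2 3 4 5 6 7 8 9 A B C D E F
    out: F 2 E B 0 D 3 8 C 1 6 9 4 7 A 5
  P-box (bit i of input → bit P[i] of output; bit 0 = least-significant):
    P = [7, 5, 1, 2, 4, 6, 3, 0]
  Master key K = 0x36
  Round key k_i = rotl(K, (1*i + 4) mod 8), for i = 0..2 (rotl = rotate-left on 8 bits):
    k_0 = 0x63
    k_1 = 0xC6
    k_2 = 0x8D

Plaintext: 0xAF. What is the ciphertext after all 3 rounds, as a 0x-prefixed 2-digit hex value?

0xF0

s_0 = plaintext = 0xAF
s_1 = Round(s_0, k_0) = 0xA9
s_2 = Round(s_1, k_1) = 0x0E
s_3 = Round(s_2, k_2) = 0xF0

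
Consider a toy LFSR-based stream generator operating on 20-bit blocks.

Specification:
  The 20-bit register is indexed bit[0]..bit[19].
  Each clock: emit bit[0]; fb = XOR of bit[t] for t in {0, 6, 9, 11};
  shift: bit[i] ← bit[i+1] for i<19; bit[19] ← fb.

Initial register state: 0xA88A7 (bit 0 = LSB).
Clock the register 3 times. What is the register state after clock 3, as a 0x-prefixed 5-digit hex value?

0x15114

reg_0 = 0xA88A7
clock 1: out=1, reg = 0x54453
clock 2: out=1, reg = 0x2A229
clock 3: out=1, reg = 0x15114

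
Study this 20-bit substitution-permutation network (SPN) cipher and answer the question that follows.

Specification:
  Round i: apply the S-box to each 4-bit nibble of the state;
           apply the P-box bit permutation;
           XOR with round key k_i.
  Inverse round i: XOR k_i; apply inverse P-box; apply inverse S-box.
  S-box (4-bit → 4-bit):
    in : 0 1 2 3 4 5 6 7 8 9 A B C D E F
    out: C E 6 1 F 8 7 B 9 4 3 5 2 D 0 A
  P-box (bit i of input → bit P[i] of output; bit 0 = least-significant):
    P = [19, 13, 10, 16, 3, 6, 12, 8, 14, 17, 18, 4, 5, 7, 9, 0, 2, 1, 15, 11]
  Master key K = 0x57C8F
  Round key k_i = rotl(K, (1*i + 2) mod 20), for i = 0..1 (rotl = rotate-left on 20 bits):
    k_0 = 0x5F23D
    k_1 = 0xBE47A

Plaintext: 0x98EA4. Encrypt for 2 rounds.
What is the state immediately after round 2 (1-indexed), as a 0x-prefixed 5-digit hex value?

s_0 = plaintext = 0x98EA4
s_1 = Round(s_0, k_0) = 0xC5654
s_2 = Round(s_1, k_1) = 0x48179

0x48179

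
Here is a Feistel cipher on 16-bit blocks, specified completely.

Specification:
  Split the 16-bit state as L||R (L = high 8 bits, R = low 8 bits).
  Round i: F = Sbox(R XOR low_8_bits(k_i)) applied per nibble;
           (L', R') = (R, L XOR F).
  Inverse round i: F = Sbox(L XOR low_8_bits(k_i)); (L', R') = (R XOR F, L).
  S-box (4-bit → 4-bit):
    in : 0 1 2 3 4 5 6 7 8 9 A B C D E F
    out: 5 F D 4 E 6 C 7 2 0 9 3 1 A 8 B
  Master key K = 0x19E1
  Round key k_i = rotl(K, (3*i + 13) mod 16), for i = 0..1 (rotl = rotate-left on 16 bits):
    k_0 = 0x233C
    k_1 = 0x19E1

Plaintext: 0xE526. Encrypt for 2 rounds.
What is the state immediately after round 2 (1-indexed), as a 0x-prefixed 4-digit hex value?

0x1C9C

s_0 = plaintext = 0xE526
s_1 = Round(s_0, k_0) = 0x261C
s_2 = Round(s_1, k_1) = 0x1C9C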